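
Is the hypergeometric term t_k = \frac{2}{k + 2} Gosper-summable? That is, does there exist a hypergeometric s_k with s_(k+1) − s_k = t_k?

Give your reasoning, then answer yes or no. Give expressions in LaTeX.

No — t_k has no hypergeometric antidifference.

The ratio is (k + 2)/(k + 3).
Gosper form: A/B · C(k+1)/C(k) with A=k + 2, B=k + 3, C=1.
f must satisfy (k + 2)·f(k+1) − (k + 2)·f(k) = 1.
d = 0 from the (1,1,0) case.
Write f(k) = c0. Then LHS − RHS = -1, requiring -1 = 0: contradictory. No certificate.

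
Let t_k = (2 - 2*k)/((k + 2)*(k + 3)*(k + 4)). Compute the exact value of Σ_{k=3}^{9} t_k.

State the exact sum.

Σ = -77/780

The ratio is k*(k + 2)/((k - 1)*(k + 5)).
So A=k + 2 and B=k + 5, with C=k - 1.
Need (k + 2)·f(k+1) − (k + 4)·f(k) = k - 1.
Bound: deg f ≤ 2.
Coefficient equations give f(k) = k*(k - 7)/12.
Get s_k = R·t_k = -k*(k - 7)/(6*(k + 2)*(k + 3)) with R(k) = B(k−1)f(k)/C(k) = k*(k - 7)*(k + 4)/(12*(k - 1)).
Verify: 2*(1 - k)/(k**3 + 9*k**2 + 26*k + 24) matches t_k.
Sum = s_(10) − s_(3); s_(10) = -5/156, s_(3) = 1/15 ⇒ -77/780.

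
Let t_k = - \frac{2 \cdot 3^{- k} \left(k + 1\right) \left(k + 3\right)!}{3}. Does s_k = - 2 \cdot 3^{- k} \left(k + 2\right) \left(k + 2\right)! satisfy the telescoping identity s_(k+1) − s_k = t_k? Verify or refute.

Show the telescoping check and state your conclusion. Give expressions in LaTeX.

s_(k+1) = -2*(k + 3)*factorial(k + 3)/(3*3**k)
s_(k+1) − s_k = -2*(k**2 + 3*k + 3)*factorial(k + 2)/(3*3**k)
(s_(k+1) − s_k) − t_k = 2*k*factorial(k + 2)/(3*3**k)

Invalid: residual \frac{2 \cdot 3^{- k} k \left(k + 2\right)!}{3} ≠ 0.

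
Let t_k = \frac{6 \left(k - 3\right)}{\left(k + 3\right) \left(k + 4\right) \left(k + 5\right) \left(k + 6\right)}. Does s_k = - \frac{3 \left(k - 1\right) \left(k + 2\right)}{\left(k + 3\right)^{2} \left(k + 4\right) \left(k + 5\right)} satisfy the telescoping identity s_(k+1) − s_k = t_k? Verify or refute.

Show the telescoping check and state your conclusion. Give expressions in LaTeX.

Invalid: residual \frac{3 \left(- 3 k^{2} - 5 k + 24\right)}{k^{6} + 25 k^{5} + 257 k^{4} + 1391 k^{3} + 4182 k^{2} + 6624 k + 4320} ≠ 0.

s_(k+1) = -3*k*(k + 3)/((k + 4)**2*(k + 5)*(k + 6))
s_(k+1) − s_k = 3*(-k*(k + 3)**3 + (k - 1)*(k + 2)*(k + 4)*(k + 6))/((k + 3)**2*(k + 4)**2*(k + 5)*(k + 6))
(s_(k+1) − s_k) − t_k = 3*(-3*k**2 - 5*k + 24)/(k**6 + 25*k**5 + 257*k**4 + 1391*k**3 + 4182*k**2 + 6624*k + 4320)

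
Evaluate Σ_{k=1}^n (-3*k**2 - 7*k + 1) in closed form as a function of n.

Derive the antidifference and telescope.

S(n) = n*(-n**2 - 5*n - 3)

Compute t_(k+1)/t_k: get (3*k**2 + 13*k + 9)/(3*k**2 + 7*k - 1).
A = 1, B = 1, C = k**2 + 7*k/3 - 1/3.
Key eq: (1)·f(k+1) = (1)·f(k) + (k**2 + 7*k/3 - 1/3).
deg f ≤ 3 (via 0,0,2).
Coefficient equations give f(k) = k*(k**2 + 2*k - 4)/3.
Get s_k = R·t_k = k*(-k**2 - 2*k + 4) with R(k) = B(k−1)f(k)/C(k) = k*(k**2 + 2*k - 4)/(3*k**2 + 7*k - 1).
Verify: -3*k**2 - 7*k + 1 matches t_k.
s_(n+1) = -n**3 - 5*n**2 - 3*n + 1 and s_(1) = 1, so S(n) = n*(-n**2 - 5*n - 3).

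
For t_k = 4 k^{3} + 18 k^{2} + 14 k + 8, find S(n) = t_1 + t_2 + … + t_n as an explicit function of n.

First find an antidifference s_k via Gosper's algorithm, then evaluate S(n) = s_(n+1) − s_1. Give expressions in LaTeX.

S(n) = n \left(n^{3} + 8 n^{2} + 17 n + 18\right)

Ratio r(k) = (2*k**3 + 15*k**2 + 31*k + 22)/(2*k**3 + 9*k**2 + 7*k + 4).
A = 1, B = 1, C = k**3 + 9*k**2/2 + 7*k/2 + 2.
Solve (1)·f(k+1) − (1)·f(k) = k**3 + 9*k**2/2 + 7*k/2 + 2.
From deg A=0, deg B=0, deg C=3: d=4.
Coefficient equations give f(k) = k*(k**3 + 4*k**2 - k + 4)/4.
Then R = B(k−1)f/C = k*(k**3 + 4*k**2 - k + 4)/(2*(2*k**3 + 9*k**2 + 7*k + 4)), so s_k = R(k)·t_k = k*(k**3 + 4*k**2 - k + 4).
Verify: 4*k**3 + 18*k**2 + 14*k + 8 matches t_k.
s_(n+1) = n**4 + 8*n**3 + 17*n**2 + 18*n + 8 and s_(1) = 8, so S(n) = n*(n**3 + 8*n**2 + 17*n + 18).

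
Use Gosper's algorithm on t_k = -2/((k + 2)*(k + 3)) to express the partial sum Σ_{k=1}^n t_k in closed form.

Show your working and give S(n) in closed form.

Ratio r(k) = (k + 2)/(k + 4).
Factor: A=k + 2; B=k + 4; C=1.
Key eq: (k + 2)·f(k+1) = (k + 3)·f(k) + (1).
Degrees (1,1,0) ⇒ d ≤ 1.
Coefficient equations give f(k) = k/2.
Get s_k = R·t_k = -k/(k + 2) with R(k) = B(k−1)f(k)/C(k) = k*(k + 3)/2.
Δs = -2/(k**2 + 5*k + 6), as required.
Σ_(k=1)^n t_k = s_(n+1) − s_(1) = ((-n - 1)/(n + 3)) − (-1/3), i.e. -2*n/(3*n + 9).

S(n) = -2*n/(3*n + 9)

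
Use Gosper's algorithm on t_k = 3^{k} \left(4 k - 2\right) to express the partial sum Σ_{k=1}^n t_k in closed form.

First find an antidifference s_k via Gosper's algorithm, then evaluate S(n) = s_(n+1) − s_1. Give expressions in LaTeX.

S(n) = 6 \cdot 3^{n} n - 6 \cdot 3^{n} + 6

Compute t_(k+1)/t_k: get 3*(2*k + 1)/(2*k - 1).
Factor: A=3; B=1; C=k - 1/2.
f must satisfy (3)·f(k+1) − (1)·f(k) = k - 1/2.
Bound: deg f ≤ 1.
Solving with deg f ≤ 1: f(k) = (k - 2)/2.
So s_k = (B(k−1)f/C)·t_k = ((k - 2)/(2*k - 1))·t_k = 2*3**k*(k - 2).
Δs = 3**k*(4*k - 2), as required.
Telescope: S(n) = s_(n+1) − s_(1) = 6*3**n*(n - 1) − (-6) = 6*3**n*n - 6*3**n + 6.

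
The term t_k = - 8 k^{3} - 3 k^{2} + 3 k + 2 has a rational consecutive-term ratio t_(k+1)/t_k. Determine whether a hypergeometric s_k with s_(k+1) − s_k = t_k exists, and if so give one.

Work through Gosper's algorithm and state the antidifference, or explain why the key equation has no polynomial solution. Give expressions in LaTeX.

s_k = k^{2} \left(- 2 k^{2} + 3 k + 1\right)

The ratio is (8*k**3 + 27*k**2 + 27*k + 6)/(8*k**3 + 3*k**2 - 3*k - 2).
A = 1, B = 1, C = k**3 + 3*k**2/8 - 3*k/8 - 1/4.
f must satisfy (1)·f(k+1) − (1)·f(k) = k**3 + 3*k**2/8 - 3*k/8 - 1/4.
Bound: deg f ≤ 4.
Solving with deg f ≤ 4: f(k) = k**2*(2*k**2 - 3*k - 1)/8.
R(k) = B(k−1)·f(k)/C(k) = k**2*(2*k**2 - 3*k - 1)/(8*k**3 + 3*k**2 - 3*k - 2); s_k = R·t_k = k**2*(-2*k**2 + 3*k + 1).
Verify: -8*k**3 - 3*k**2 + 3*k + 2 matches t_k.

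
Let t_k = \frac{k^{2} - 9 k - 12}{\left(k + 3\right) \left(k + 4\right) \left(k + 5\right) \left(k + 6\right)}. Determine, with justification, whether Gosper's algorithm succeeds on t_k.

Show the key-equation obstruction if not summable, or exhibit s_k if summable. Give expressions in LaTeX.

Yes. s_k = \frac{k \left(- k^{2} - 27 k - 32\right)}{15 \left(k + 3\right) \left(k + 4\right) \left(k + 5\right)}.

Ratio r(k) = (k + 3)*(9*k - (k + 1)**2 + 21)/((k + 7)*(-k**2 + 9*k + 12)).
Normal form (A,B,C) = (k + 3, k + 7, k**2 - 9*k - 12).
Need (k + 3)·f(k+1) − (k + 6)·f(k) = k**2 - 9*k - 12.
Bound: deg f ≤ 3.
Solve for f: f(k) = -k*(k**2 + 27*k + 32)/15 (degree 3 ≤ 3).
Certificate R = B(k−1)f/C = -k*(k + 6)*(k**2 + 27*k + 32)/(15*(k**2 - 9*k - 12)) gives s_k = k*(-k**2 - 27*k - 32)/(15*(k + 3)*(k + 4)*(k + 5)).
Verify: (k**2 - 9*k - 12)/(k**4 + 18*k**3 + 119*k**2 + 342*k + 360) matches t_k.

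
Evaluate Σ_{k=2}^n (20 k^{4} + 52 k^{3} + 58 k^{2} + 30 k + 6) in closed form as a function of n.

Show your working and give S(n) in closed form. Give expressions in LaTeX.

t_(k+1)/t_k = (10*k**4 + 66*k**3 + 167*k**2 + 191*k + 83)/(10*k**4 + 26*k**3 + 29*k**2 + 15*k + 3).
A = 1, B = 1, C = k**4 + 13*k**3/5 + 29*k**2/10 + 3*k/2 + 3/10.
Need (1)·f(k+1) − (1)·f(k) = k**4 + 13*k**3/5 + 29*k**2/10 + 3*k/2 + 3/10.
d = 5 from the (0,0,4) case.
Match coefficients ⇒ f(k) = k**2*(4*k**3 + 3*k**2 - 1)/20.
R(k) = B(k−1)·f(k)/C(k) = k**2*(4*k**3 + 3*k**2 - 1)/(2*(10*k**4 + 26*k**3 + 29*k**2 + 15*k + 3)); s_k = R·t_k = 4*k**5 + 3*k**4 - k**2.
s_(k+1) − s_k = 20*k**4 + 52*k**3 + 58*k**2 + 30*k + 6 = t_k.
Telescope: S(n) = s_(n+1) − s_(2) = 4*n**5 + 23*n**4 + 52*n**3 + 57*n**2 + 30*n + 6 − (172) = 4*n**5 + 23*n**4 + 52*n**3 + 57*n**2 + 30*n - 166.

S(n) = 4 n^{5} + 23 n^{4} + 52 n^{3} + 57 n^{2} + 30 n - 166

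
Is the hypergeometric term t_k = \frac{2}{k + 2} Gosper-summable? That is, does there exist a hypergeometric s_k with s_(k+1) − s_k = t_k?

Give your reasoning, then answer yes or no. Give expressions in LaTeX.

No; the coefficient equations for f are inconsistent.

t_(k+1)/t_k = (k + 2)/(k + 3).
Gosper form: A/B · C(k+1)/C(k) with A=k + 2, B=k + 3, C=1.
f must satisfy (k + 2)·f(k+1) − (k + 2)·f(k) = 1.
From deg A=1, deg B=1, deg C=0: d=0.
Write f(k) = c0. Then LHS − RHS = -1, requiring -1 = 0: contradictory. No certificate.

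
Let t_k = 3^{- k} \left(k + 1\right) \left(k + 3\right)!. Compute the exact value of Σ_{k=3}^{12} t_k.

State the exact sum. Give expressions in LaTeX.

Compute t_(k+1)/t_k: get (k + 2)*(k + 4)/(3*(k + 1)).
So A=k/3 + 4/3 and B=1, with C=k + 1.
Need (k/3 + 4/3)·f(k+1) − (1)·f(k) = k + 1.
Degrees (1,0,1) ⇒ d ≤ 0.
A polynomial solution: f(k) = 3.
Then R = B(k−1)f/C = 3/(k + 1), so s_k = R(k)·t_k = 3**(1 - k)*factorial(k + 3).
Verify: (k + 1)*factorial(k + 3)/3**k matches t_k.
Evaluate s at k=13 and k=3: 28700672000/729 and 80; difference 28700613680/729.

Σ = 28700613680/729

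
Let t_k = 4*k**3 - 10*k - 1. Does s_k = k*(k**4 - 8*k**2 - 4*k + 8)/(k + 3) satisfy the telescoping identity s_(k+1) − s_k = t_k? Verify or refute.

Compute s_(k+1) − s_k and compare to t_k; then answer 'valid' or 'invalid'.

Invalid: residual (-3*k**4 - 14*k**3 + 6*k**2 + 35*k + 3)/(k**2 + 7*k + 12) ≠ 0.

s_(k+1) = -(k + 1)*(4*k - (k + 1)**4 + 8*(k + 1)**2 - 4)/(k + 4)
s_(k+1) − s_k = (4*k**5 + 25*k**4 + 24*k**3 - 65*k**2 - 92*k - 9)/(k**2 + 7*k + 12)
(s_(k+1) − s_k) − t_k = (-3*k**4 - 14*k**3 + 6*k**2 + 35*k + 3)/(k**2 + 7*k + 12)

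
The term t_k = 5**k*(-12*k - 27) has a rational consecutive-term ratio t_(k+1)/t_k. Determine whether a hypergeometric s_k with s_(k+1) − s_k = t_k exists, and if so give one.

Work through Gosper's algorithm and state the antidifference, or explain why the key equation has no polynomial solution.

Compute t_(k+1)/t_k: get 5*(4*k + 13)/(4*k + 9).
Factor: A=5; B=1; C=k + 9/4.
Set up (5)·f(k+1) − (1)·f(k) − (k + 9/4) = 0.
d = 1 from the (0,0,1) case.
Solve for f: f(k) = (k + 1)/4 (degree 1 ≤ 1).
Certificate R = B(k−1)f/C = (k + 1)/(4*k + 9) gives s_k = -3*5**k*(k + 1).
Δs = 5**k*(-12*k - 27), as required.

s_k = -3*5**k*(k + 1)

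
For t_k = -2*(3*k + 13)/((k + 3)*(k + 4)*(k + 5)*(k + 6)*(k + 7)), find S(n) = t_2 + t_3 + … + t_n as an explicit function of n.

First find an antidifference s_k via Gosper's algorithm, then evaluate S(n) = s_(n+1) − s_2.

S(n) = (-n**3 - 17*n**2 - 94*n + 112)/(140*(n**3 + 17*n**2 + 94*n + 168))

Step 1: r(k) = (k + 3)*(3*k + 16)/((k + 8)*(3*k + 13)).
Take A(k)=k + 3, B(k)=k + 8, C(k)=k + 13/3.
Key eq: (k + 3)·f(k+1) = (k + 7)·f(k) + (k + 13/3).
Degrees (1,1,1) ⇒ d ≤ 4.
Coefficient equations give f(k) = k*(k + 4)*(k**2 + 14*k + 63)/270.
Certificate R = B(k−1)f/C = k*(k + 4)*(k + 7)*(k**2 + 14*k + 63)/(90*(3*k + 13)) gives s_k = k*(-k**2 - 14*k - 63)/(45*(k**3 + 14*k**2 + 63*k + 90)).
Δs = 2*(-3*k - 13)/(k**5 + 25*k**4 + 245*k**3 + 1175*k**2 + 2754*k + 2520), as required.
Σ_(k=2)^n t_k = s_(n+1) − s_(2) = ((-n**3 - 17*n**2 - 94*n - 78)/(45*(n**3 + 17*n**2 + 94*n + 168))) − (-19/1260), i.e. (-n**3 - 17*n**2 - 94*n + 112)/(140*(n**3 + 17*n**2 + 94*n + 168)).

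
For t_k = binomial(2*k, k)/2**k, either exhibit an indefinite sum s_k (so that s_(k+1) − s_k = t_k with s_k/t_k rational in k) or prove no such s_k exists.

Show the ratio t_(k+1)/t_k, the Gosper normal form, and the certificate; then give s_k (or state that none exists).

Compute t_(k+1)/t_k: get (2*k + 1)/(k + 1).
Factor: A=2*k + 1; B=k + 1; C=1.
Key eq: (2*k + 1)·f(k+1) = (k)·f(k) + (1).
Bound: deg f ≤ -1.
Bound -1 < 0, so the key equation has no polynomial solution.

no hypergeometric antidifference exists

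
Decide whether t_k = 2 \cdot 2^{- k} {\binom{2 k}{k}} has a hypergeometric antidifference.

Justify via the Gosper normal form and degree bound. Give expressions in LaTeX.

Step 1: r(k) = (2*k + 1)/(k + 1).
So A=2*k + 1 and B=k + 1, with C=1.
Need (2*k + 1)·f(k+1) − (k)·f(k) = 1.
d = -1 from the (1,1,0) case.
Bound -1 < 0, so the key equation has no polynomial solution.

No; the degree bound rules out any f.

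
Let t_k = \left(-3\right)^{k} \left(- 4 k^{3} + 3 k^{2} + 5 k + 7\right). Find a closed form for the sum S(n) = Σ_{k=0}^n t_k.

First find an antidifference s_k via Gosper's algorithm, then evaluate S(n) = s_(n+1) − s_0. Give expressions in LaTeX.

r(k) = 3*(-4*k**3 - 9*k**2 - k + 11)/(4*k**3 - 3*k**2 - 5*k - 7) after simplifying.
Gosper form: A/B · C(k+1)/C(k) with A=-3, B=1, C=k**3 - 3*k**2/4 - 5*k/4 - 7/4.
Key eq: (-3)·f(k+1) = (1)·f(k) + (k**3 - 3*k**2/4 - 5*k/4 - 7/4).
deg f ≤ 3 (via 0,0,3).
Match coefficients ⇒ f(k) = -(k**3 - 3*k**2 + k - 1)/4.
So s_k = (B(k−1)f/C)·t_k = (-(k**3 - 3*k**2 + k - 1)/(4*k**3 - 3*k**2 - 5*k - 7))·t_k = (-3)**k*(k**3 - 3*k**2 + k - 1).
Δs = (-3)**k*(-4*k**3 + 3*k**2 + 5*k + 7), as required.
Telescope: S(n) = s_(n+1) − s_(0) = (-3)**(n + 1)*(n**3 - 2*n - 2) − (-1) = -3*(-3)**n*n**3 + 6*(-3)**n*n + 6*(-3)**n + 1.

S(n) = - 3 \left(-3\right)^{n} n^{3} + 6 \left(-3\right)^{n} n + 6 \left(-3\right)^{n} + 1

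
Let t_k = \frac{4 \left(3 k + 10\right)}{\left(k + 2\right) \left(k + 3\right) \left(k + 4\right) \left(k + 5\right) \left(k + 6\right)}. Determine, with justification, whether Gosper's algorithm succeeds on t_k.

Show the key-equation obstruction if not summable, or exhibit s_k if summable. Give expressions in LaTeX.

Yes. s_k = \frac{k \left(k^{2} + 11 k + 38\right)}{10 \left(k^{3} + 11 k^{2} + 38 k + 40\right)}.

r(k) = (k + 2)*(3*k + 13)/((k + 7)*(3*k + 10)) after simplifying.
So A=k + 2 and B=k + 7, with C=k + 10/3.
Key eq: (k + 2)·f(k+1) = (k + 6)·f(k) + (k + 10/3).
d = 4 from the (1,1,1) case.
Solve for f: f(k) = k*(k + 3)*(k**2 + 11*k + 38)/120 (degree 4 ≤ 4).
Get s_k = R·t_k = k*(k**2 + 11*k + 38)/(10*(k**3 + 11*k**2 + 38*k + 40)) with R(k) = B(k−1)f(k)/C(k) = k*(k + 3)*(k + 6)*(k**2 + 11*k + 38)/(40*(3*k + 10)).
Δs = 4*(3*k + 10)/(k**5 + 20*k**4 + 155*k**3 + 580*k**2 + 1044*k + 720), as required.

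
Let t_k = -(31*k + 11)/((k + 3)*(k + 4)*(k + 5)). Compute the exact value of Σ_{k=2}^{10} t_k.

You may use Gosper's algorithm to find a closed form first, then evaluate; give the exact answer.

Compute t_(k+1)/t_k: get (k + 3)*(31*k + 42)/((k + 6)*(31*k + 11)).
Factor: A=k + 3; B=k + 6; C=k + 11/31.
Key eq: (k + 3)·f(k+1) = (k + 5)·f(k) + (k + 11/31).
Degrees (1,1,1) ⇒ d ≤ 2.
Solving with deg f ≤ 2: f(k) = k*(13*k - 2)/93.
Then R = B(k−1)f/C = k*(k + 5)*(13*k - 2)/(3*(31*k + 11)), so s_k = R(k)·t_k = k*(2 - 13*k)/(3*(k + 3)*(k + 4)).
s_(k+1) − s_k = (-31*k - 11)/(k**3 + 12*k**2 + 47*k + 60) = t_k.
Sum = s_(11) − s_(2); s_(11) = -517/210, s_(2) = -8/15 ⇒ -27/14.

Σ = -27/14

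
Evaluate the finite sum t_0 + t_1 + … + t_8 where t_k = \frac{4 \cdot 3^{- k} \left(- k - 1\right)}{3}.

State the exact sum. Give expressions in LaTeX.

Compute t_(k+1)/t_k: get (k + 2)/(3*(k + 1)).
Factor: A=1/3; B=1; C=k + 1.
f must satisfy (1/3)·f(k+1) − (1)·f(k) = k + 1.
Bound: deg f ≤ 1.
Solving with deg f ≤ 1: f(k) = -3*(2*k + 3)/4.
Get s_k = R·t_k = (2*k + 3)/3**k with R(k) = B(k−1)f(k)/C(k) = -3*(2*k + 3)/(4*(k + 1)).
s_(k+1) − s_k = 4*(-k - 1)/(3*3**k) = t_k.
Σ_(k=0)^(8) t_k = s_(9) − s_(0) = 7/6561 − (3) = -19676/6561.

Σ = -19676/6561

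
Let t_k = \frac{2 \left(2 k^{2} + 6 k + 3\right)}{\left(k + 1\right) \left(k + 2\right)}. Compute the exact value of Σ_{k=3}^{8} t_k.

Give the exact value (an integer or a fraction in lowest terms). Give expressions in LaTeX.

Σ = 237/10

t_(k+1)/t_k = (k + 1)*(6*k + 2*(k + 1)**2 + 9)/((k + 3)*(2*k**2 + 6*k + 3)).
Take A(k)=k + 1, B(k)=k + 3, C(k)=k**2 + 3*k + 3/2.
Need (k + 1)·f(k+1) − (k + 2)·f(k) = k**2 + 3*k + 3/2.
deg f ≤ 2 (via 1,1,2).
A polynomial solution: f(k) = k*(2*k + 1)/2.
So s_k = (B(k−1)f/C)·t_k = (k*(k + 2)*(2*k + 1)/(2*k**2 + 6*k + 3))·t_k = 2*k*(2*k + 1)/(k + 1).
Δs = 2*(2*k**2 + 6*k + 3)/(k**2 + 3*k + 2), as required.
Telescoping: Σ = s_(9) − s_(3) = 171/5 − (21/2) = 237/10.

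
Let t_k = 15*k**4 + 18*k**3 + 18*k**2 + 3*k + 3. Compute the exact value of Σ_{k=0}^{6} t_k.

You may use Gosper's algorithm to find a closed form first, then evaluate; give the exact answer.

Compute t_(k+1)/t_k: get (5*k**4 + 26*k**3 + 54*k**2 + 51*k + 19)/(5*k**4 + 6*k**3 + 6*k**2 + k + 1).
A = 1, B = 1, C = k**4 + 6*k**3/5 + 6*k**2/5 + k/5 + 1/5.
Key eq: (1)·f(k+1) = (1)·f(k) + (k**4 + 6*k**3/5 + 6*k**2/5 + k/5 + 1/5).
d = 5 from the (0,0,4) case.
Solve for f: f(k) = k*(3*k**4 - 3*k**3 + 2*k**2 - 3*k + 4)/15 (degree 5 ≤ 5).
Then R = B(k−1)f/C = k*(3*k**4 - 3*k**3 + 2*k**2 - 3*k + 4)/(3*(5*k**4 + 6*k**3 + 6*k**2 + k + 1)), so s_k = R(k)·t_k = k*(3*k**4 - 3*k**3 + 2*k**2 - 3*k + 4).
Check: Δs_k = 15*k**4 + 18*k**3 + 18*k**2 + 3*k + 3. ✓
Σ_(k=0)^(6) t_k = s_(7) − s_(0) = 43785 − (0) = 43785.

Σ = 43785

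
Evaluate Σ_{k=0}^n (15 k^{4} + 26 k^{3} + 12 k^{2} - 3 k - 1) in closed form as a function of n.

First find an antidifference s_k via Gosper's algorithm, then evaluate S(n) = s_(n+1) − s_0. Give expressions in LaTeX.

Step 1: r(k) = (15*k**4 + 86*k**3 + 180*k**2 + 159*k + 49)/(15*k**4 + 26*k**3 + 12*k**2 - 3*k - 1).
Take A(k)=1, B(k)=1, C(k)=k**4 + 26*k**3/15 + 4*k**2/5 - k/5 - 1/15.
Set up (1)·f(k+1) − (1)·f(k) − (k**4 + 26*k**3/15 + 4*k**2/5 - k/5 - 1/15) = 0.
d = 5 from the (0,0,4) case.
A polynomial solution: f(k) = k*(3*k**4 - k**3 - 4*k**2 - k + 2)/15.
Then R = B(k−1)f/C = k*(3*k**4 - k**3 - 4*k**2 - k + 2)/(15*k**4 + 26*k**3 + 12*k**2 - 3*k - 1), so s_k = R(k)·t_k = k*(3*k**4 - k**3 - 4*k**2 - k + 2).
Δs = 15*k**4 + 26*k**3 + 12*k**2 - 3*k - 1, as required.
Evaluate: s_(n+1) = 3*n**5 + 14*n**4 + 22*n**3 + 11*n**2 - n - 1; subtract s_(0) = 0 ⇒ S(n) = 3*n**5 + 14*n**4 + 22*n**3 + 11*n**2 - n - 1.

S(n) = 3 n^{5} + 14 n^{4} + 22 n^{3} + 11 n^{2} - n - 1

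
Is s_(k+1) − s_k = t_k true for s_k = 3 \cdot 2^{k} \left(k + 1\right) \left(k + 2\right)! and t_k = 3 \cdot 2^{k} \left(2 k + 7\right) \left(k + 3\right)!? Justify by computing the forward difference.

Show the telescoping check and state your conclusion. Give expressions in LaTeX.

s_(k+1) = 6*2**k*(k + 2)*factorial(k + 3)
s_(k+1) − s_k = 3*2**k*(2*k**2 + 9*k + 11)*factorial(k + 2)
(s_(k+1) − s_k) − t_k = -6*2**k*(2*k + 5)*factorial(k + 2)

Invalid: residual - 6 \cdot 2^{k} \left(2 k + 5\right) \left(k + 2\right)! ≠ 0.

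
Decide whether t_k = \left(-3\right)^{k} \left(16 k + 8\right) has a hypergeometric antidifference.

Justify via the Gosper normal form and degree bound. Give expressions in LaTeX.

Yes. s_k = \left(-3\right)^{k} \left(1 - 4 k\right).

Ratio r(k) = 3*(-2*k - 3)/(2*k + 1).
Factor: A=-3; B=1; C=k + 1/2.
Key eq: (-3)·f(k+1) = (1)·f(k) + (k + 1/2).
Degrees (0,0,1) ⇒ d ≤ 1.
A polynomial solution: f(k) = -(4*k - 1)/16.
Certificate R = B(k−1)f/C = -(4*k - 1)/(8*(2*k + 1)) gives s_k = (-3)**k*(1 - 4*k).
Δs = (-3)**k*(16*k + 8), as required.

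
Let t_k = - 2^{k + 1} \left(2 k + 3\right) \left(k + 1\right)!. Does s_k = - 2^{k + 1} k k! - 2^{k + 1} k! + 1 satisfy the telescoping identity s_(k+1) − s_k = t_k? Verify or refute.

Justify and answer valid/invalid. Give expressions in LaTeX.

s_(k+1) = -4*2**k*k**2*factorial(k) - 12*2**k*k*factorial(k) - 8*2**k*factorial(k) + 1
s_(k+1) − s_k = -2**(k + 1)*(2*k + 3)*factorial(k + 1)
(s_(k+1) − s_k) − t_k = 0

Valid — Δs_k = t_k.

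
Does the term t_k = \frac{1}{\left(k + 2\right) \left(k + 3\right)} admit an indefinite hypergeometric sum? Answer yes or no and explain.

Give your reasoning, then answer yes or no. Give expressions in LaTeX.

Compute t_(k+1)/t_k: get (k + 2)/(k + 4).
Gosper form: A/B · C(k+1)/C(k) with A=k + 2, B=k + 4, C=1.
Key eq: (k + 2)·f(k+1) = (k + 3)·f(k) + (1).
From deg A=1, deg B=1, deg C=0: d=1.
Solving with deg f ≤ 1: f(k) = k/2.
Get s_k = R·t_k = k/(2*(k + 2)) with R(k) = B(k−1)f(k)/C(k) = k*(k + 3)/2.
s_(k+1) − s_k = 1/(k**2 + 5*k + 6) = t_k.

Yes. s_k = \frac{k}{2 \left(k + 2\right)}.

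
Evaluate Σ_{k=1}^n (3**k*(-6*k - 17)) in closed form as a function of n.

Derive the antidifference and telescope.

S(n) = -9*3**n*n - 21*3**n + 21

The ratio is 3*(6*k + 23)/(6*k + 17).
Normal form (A,B,C) = (3, 1, k + 17/6).
Key eq: (3)·f(k+1) = (1)·f(k) + (k + 17/6).
Degrees (0,0,1) ⇒ d ≤ 1.
A polynomial solution: f(k) = (3*k + 4)/6.
Get s_k = R·t_k = 3**k*(-3*k - 4) with R(k) = B(k−1)f(k)/C(k) = (3*k + 4)/(6*k + 17).
s_(k+1) − s_k = 3**k*(-6*k - 17) = t_k.
Σ_(k=1)^n t_k = s_(n+1) − s_(1) = (3**(n + 1)*(-3*n - 7)) − (-21), i.e. -9*3**n*n - 21*3**n + 21.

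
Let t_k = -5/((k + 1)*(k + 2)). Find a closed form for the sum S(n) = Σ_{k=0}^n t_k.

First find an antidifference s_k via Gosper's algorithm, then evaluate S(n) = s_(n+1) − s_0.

S(n) = 5*(-n - 1)/(n + 2)

r(k) = (k + 1)/(k + 3) after simplifying.
Gosper form: A/B · C(k+1)/C(k) with A=k + 1, B=k + 3, C=1.
Key eq: (k + 1)·f(k+1) = (k + 2)·f(k) + (1).
Bound: deg f ≤ 1.
A polynomial solution: f(k) = k.
Then R = B(k−1)f/C = k*(k + 2), so s_k = R(k)·t_k = -5*k/(k + 1).
Verify: -5/(k**2 + 3*k + 2) matches t_k.
Σ_(k=0)^n t_k = s_(n+1) − s_(0) = (5*(-n - 1)/(n + 2)) − (0), i.e. 5*(-n - 1)/(n + 2).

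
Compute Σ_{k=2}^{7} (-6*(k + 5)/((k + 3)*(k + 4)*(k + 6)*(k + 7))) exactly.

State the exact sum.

Σ = -171/3080

The ratio is (k + 3)*(k + 6)**2/((k + 5)**2*(k + 8)).
A = k + 3, B = k + 8, C = k**2 + 10*k + 25.
Set up (k + 3)·f(k+1) − (k + 7)·f(k) − (k**2 + 10*k + 25) = 0.
Bound: deg f ≤ 4.
A polynomial solution: f(k) = k*(k + 4)*(k + 5)*(k + 9)/36.
Get s_k = R·t_k = k*(-k - 9)/(6*(k**2 + 9*k + 18)) with R(k) = B(k−1)f(k)/C(k) = k*(k + 4)*(k + 7)*(k + 9)/(36*(k + 5)).
Verify: 6*(-k - 5)/(k**4 + 20*k**3 + 145*k**2 + 450*k + 504) matches t_k.
Evaluate s at k=8 and k=2: -34/231 and -11/120; difference -171/3080.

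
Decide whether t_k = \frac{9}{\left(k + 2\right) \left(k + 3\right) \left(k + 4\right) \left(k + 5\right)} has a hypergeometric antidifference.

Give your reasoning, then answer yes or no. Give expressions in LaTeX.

r(k) = (k + 2)/(k + 6) after simplifying.
Gosper form: A/B · C(k+1)/C(k) with A=k + 2, B=k + 6, C=1.
f must satisfy (k + 2)·f(k+1) − (k + 5)·f(k) = 1.
From deg A=1, deg B=1, deg C=0: d=3.
Match coefficients ⇒ f(k) = k*(k**2 + 9*k + 26)/72.
So s_k = (B(k−1)f/C)·t_k = (k*(k + 5)*(k**2 + 9*k + 26)/72)·t_k = k*(k**2 + 9*k + 26)/(8*(k + 2)*(k + 3)*(k + 4)).
Check: Δs_k = 9/(k**4 + 14*k**3 + 71*k**2 + 154*k + 120). ✓

Yes. s_k = \frac{k \left(k^{2} + 9 k + 26\right)}{8 \left(k + 2\right) \left(k + 3\right) \left(k + 4\right)}.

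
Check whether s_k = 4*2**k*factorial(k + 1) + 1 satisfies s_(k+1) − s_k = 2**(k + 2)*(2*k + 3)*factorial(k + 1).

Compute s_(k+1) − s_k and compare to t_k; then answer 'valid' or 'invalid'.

Valid: the claim telescopes to t_k.

s_(k+1) = 4*2**(k + 1)*factorial(k + 2) + 1
s_(k+1) − s_k = 2**(k + 2)*(2*k + 3)*factorial(k + 1)
(s_(k+1) − s_k) − t_k = 0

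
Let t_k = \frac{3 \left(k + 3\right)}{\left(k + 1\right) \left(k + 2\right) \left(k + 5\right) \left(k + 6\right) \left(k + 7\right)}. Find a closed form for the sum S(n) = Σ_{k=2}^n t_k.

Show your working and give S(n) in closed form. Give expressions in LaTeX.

The ratio is (k + 1)*(k + 4)*(k + 5)/((k + 3)**2*(k + 8)).
Factor: A=k + 1; B=k + 8; C=k**3 + 10*k**2 + 33*k + 36.
Key eq: (k + 1)·f(k+1) = (k + 7)·f(k) + (k**3 + 10*k**2 + 33*k + 36).
Degrees (1,1,3) ⇒ d ≤ 6.
A polynomial solution: f(k) = k*(k + 2)*(k + 3)*(k + 4)*(k**2 + 12*k + 41)/90.
So s_k = (B(k−1)f/C)·t_k = (k*(k + 2)*(k + 7)*(k**2 + 12*k + 41)/(90*(k + 3)))·t_k = k*(k**2 + 12*k + 41)/(30*(k**3 + 12*k**2 + 41*k + 30)).
Check: Δs_k = 3*(k + 3)/(k**5 + 21*k**4 + 163*k**3 + 567*k**2 + 844*k + 420). ✓
Σ_(k=2)^n t_k = s_(n+1) − s_(2) = ((n**3 + 15*n**2 + 68*n + 54)/(30*(n**3 + 15*n**2 + 68*n + 84))) − (23/840), i.e. (n**3 + 15*n**2 + 68*n - 84)/(168*(n**3 + 15*n**2 + 68*n + 84)).

S(n) = \frac{n^{3} + 15 n^{2} + 68 n - 84}{168 \left(n^{3} + 15 n^{2} + 68 n + 84\right)}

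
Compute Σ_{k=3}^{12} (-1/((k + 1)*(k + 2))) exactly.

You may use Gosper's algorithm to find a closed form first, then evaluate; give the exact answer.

Σ = -5/28

Compute t_(k+1)/t_k: get (k + 1)/(k + 3).
Gosper form: A/B · C(k+1)/C(k) with A=k + 1, B=k + 3, C=1.
Key eq: (k + 1)·f(k+1) = (k + 2)·f(k) + (1).
Degrees (1,1,0) ⇒ d ≤ 1.
A polynomial solution: f(k) = k.
R(k) = B(k−1)·f(k)/C(k) = k*(k + 2); s_k = R·t_k = -k/(k + 1).
Δs = -1/(k**2 + 3*k + 2), as required.
Evaluate s at k=13 and k=3: -13/14 and -3/4; difference -5/28.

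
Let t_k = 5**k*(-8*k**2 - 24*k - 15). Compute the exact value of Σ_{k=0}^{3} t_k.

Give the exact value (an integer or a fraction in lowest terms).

Σ = -22500

The ratio is 5*(8*k**2 + 40*k + 47)/(8*k**2 + 24*k + 15).
Normal form (A,B,C) = (5, 1, k**2 + 3*k + 15/8).
Solve (5)·f(k+1) − (1)·f(k) = k**2 + 3*k + 15/8.
Bound: deg f ≤ 2.
Solve for f: f(k) = k*(2*k + 1)/8 (degree 2 ≤ 2).
So s_k = (B(k−1)f/C)·t_k = (k*(2*k + 1)/(8*k**2 + 24*k + 15))·t_k = 5**k*k*(-2*k - 1).
s_(k+1) − s_k = 5**k*(-8*k**2 - 24*k - 15) = t_k.
Σ_(k=0)^(3) t_k = s_(4) − s_(0) = -22500 − (0) = -22500.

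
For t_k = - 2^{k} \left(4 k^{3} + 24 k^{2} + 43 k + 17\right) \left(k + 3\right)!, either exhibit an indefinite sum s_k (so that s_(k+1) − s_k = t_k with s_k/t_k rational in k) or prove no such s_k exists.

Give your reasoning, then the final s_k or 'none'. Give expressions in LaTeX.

s_k = - 2^{k} \left(k + 1\right) \left(2 k - 1\right) \left(k + 3\right)!

t_(k+1)/t_k = 2*(4*k**4 + 52*k**3 + 247*k**2 + 500*k + 352)/(4*k**3 + 24*k**2 + 43*k + 17).
Normal form (A,B,C) = (2*k + 8, 1, k**3 + 6*k**2 + 43*k/4 + 17/4).
Key eq: (2*k + 8)·f(k+1) = (1)·f(k) + (k**3 + 6*k**2 + 43*k/4 + 17/4).
Bound: deg f ≤ 2.
Solve for f: f(k) = (k + 1)*(2*k - 1)/4 (degree 2 ≤ 2).
R(k) = B(k−1)·f(k)/C(k) = (k + 1)*(2*k - 1)/(4*k**3 + 24*k**2 + 43*k + 17); s_k = R·t_k = -2**k*(k + 1)*(2*k - 1)*factorial(k + 3).
Δs = -2**k*(4*k**3 + 24*k**2 + 43*k + 17)*factorial(k + 3), as required.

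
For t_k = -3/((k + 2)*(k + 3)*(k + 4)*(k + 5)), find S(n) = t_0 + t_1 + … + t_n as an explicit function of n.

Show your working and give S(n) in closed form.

S(n) = (-n**3 - 12*n**2 - 47*n - 36)/(24*(n**3 + 12*n**2 + 47*n + 60))

Compute t_(k+1)/t_k: get (k + 2)/(k + 6).
A = k + 2, B = k + 6, C = 1.
Solve (k + 2)·f(k+1) − (k + 5)·f(k) = 1.
Bound: deg f ≤ 3.
Solve for f: f(k) = k*(k**2 + 9*k + 26)/72 (degree 3 ≤ 3).
R(k) = B(k−1)·f(k)/C(k) = k*(k + 5)*(k**2 + 9*k + 26)/72; s_k = R·t_k = k*(-k**2 - 9*k - 26)/(24*(k + 2)*(k + 3)*(k + 4)).
s_(k+1) − s_k = -3/(k**4 + 14*k**3 + 71*k**2 + 154*k + 120) = t_k.
s_(n+1) = (-n**3 - 12*n**2 - 47*n - 36)/(24*(n**3 + 12*n**2 + 47*n + 60)) and s_(0) = 0, so S(n) = (-n**3 - 12*n**2 - 47*n - 36)/(24*(n**3 + 12*n**2 + 47*n + 60)).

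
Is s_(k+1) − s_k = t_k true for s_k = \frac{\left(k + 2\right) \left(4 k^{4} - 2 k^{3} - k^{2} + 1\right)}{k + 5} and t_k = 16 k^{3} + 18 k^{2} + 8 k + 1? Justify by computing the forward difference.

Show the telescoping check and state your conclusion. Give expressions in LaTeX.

s_(k+1) = (k + 3)*(4*(k + 1)**4 - 2*(k + 1)**3 - (k + 1)**2 + 1)/(k + 6)
s_(k+1) − s_k = 2*(8*k**5 + 79*k**4 + 193*k**3 + 166*k**2 + 64*k + 9)/(k**2 + 11*k + 30)
(s_(k+1) − s_k) − t_k = 3*(-12*k**4 - 100*k**3 - 99*k**2 - 41*k - 4)/(k**2 + 11*k + 30)

Invalid: residual \frac{3 \left(- 12 k^{4} - 100 k^{3} - 99 k^{2} - 41 k - 4\right)}{k^{2} + 11 k + 30} ≠ 0.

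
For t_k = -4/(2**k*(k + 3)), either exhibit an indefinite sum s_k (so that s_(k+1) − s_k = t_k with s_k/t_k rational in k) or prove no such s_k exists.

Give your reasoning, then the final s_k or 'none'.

none (Gosper's algorithm certifies no s_k)

t_(k+1)/t_k = (k + 3)/(2*(k + 4)).
So A=k/2 + 3/2 and B=k + 4, with C=1.
Solve (k/2 + 3/2)·f(k+1) − (k + 3)·f(k) = 1.
From deg A=1, deg B=1, deg C=0: d=-1.
Bound -1 < 0, so the key equation has no polynomial solution.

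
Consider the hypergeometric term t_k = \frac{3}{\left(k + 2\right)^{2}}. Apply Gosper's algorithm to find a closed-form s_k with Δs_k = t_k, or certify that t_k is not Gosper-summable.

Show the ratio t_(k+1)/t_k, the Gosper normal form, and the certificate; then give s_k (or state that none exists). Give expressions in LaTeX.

t_(k+1)/t_k = (k + 2)**2/(k + 3)**2.
Take A(k)=k**2 + 4*k + 4, B(k)=k**2 + 6*k + 9, C(k)=1.
Solve (k**2 + 4*k + 4)·f(k+1) − (k**2 + 4*k + 4)·f(k) = 1.
deg f ≤ 0 (via 2,2,0).
Write f(k) = c0. Then LHS − RHS = -1, requiring -1 = 0: contradictory. No certificate.

none (Gosper's algorithm certifies no s_k)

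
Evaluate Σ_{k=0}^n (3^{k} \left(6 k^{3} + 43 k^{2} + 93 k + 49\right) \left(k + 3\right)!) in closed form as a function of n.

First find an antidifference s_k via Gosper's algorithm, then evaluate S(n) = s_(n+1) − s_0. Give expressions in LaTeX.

The ratio is 3*(6*k**4 + 85*k**3 + 441*k**2 + 979*k + 764)/(6*k**3 + 43*k**2 + 93*k + 49).
Gosper form: A/B · C(k+1)/C(k) with A=3*k + 12, B=1, C=k**3 + 43*k**2/6 + 31*k/2 + 49/6.
f must satisfy (3*k + 12)·f(k+1) − (1)·f(k) = k**3 + 43*k**2/6 + 31*k/2 + 49/6.
deg f ≤ 2 (via 1,0,3).
Match coefficients ⇒ f(k) = (2*k**2 + 3*k - 1)/6.
Get s_k = R·t_k = 3**k*(2*k**2 + 3*k - 1)*factorial(k + 3) with R(k) = B(k−1)f(k)/C(k) = (2*k**2 + 3*k - 1)/(6*k**3 + 43*k**2 + 93*k + 49).
Δs = 3**k*(6*k**3 + 43*k**2 + 93*k + 49)*factorial(k + 3), as required.
Telescope: S(n) = s_(n+1) − s_(0) = 3**(n + 1)*(2*n**2 + 7*n + 4)*factorial(n + 4) − (-6) = 6*3**n*n**2*factorial(n + 4) + 21*3**n*n*factorial(n + 4) + 12*3**n*factorial(n + 4) + 6.

S(n) = 6 \cdot 3^{n} n^{2} \left(n + 4\right)! + 21 \cdot 3^{n} n \left(n + 4\right)! + 12 \cdot 3^{n} \left(n + 4\right)! + 6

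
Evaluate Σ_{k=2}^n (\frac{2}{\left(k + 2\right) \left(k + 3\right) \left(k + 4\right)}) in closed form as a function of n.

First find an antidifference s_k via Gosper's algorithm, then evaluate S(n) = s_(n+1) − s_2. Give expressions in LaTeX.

S(n) = \frac{n^{2} + 7 n - 8}{20 \left(n^{2} + 7 n + 12\right)}

The ratio is (k + 2)/(k + 5).
Take A(k)=k + 2, B(k)=k + 5, C(k)=1.
Solve (k + 2)·f(k+1) − (k + 4)·f(k) = 1.
Degrees (1,1,0) ⇒ d ≤ 2.
A polynomial solution: f(k) = k*(k + 5)/12.
Then R = B(k−1)f/C = k*(k + 4)*(k + 5)/12, so s_k = R(k)·t_k = k*(k + 5)/(6*(k + 2)*(k + 3)).
Δs = 2/(k**3 + 9*k**2 + 26*k + 24), as required.
Σ_(k=2)^n t_k = s_(n+1) − s_(2) = ((n**2 + 7*n + 6)/(6*(n**2 + 7*n + 12))) − (7/60), i.e. (n**2 + 7*n - 8)/(20*(n**2 + 7*n + 12)).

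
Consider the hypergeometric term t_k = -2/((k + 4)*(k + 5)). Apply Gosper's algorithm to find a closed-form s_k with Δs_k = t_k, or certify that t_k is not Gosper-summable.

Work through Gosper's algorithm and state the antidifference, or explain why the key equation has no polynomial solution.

t_(k+1)/t_k = (k + 4)/(k + 6).
A = k + 4, B = k + 6, C = 1.
Key eq: (k + 4)·f(k+1) = (k + 5)·f(k) + (1).
deg f ≤ 1 (via 1,1,0).
Solving with deg f ≤ 1: f(k) = k/4.
So s_k = (B(k−1)f/C)·t_k = (k*(k + 5)/4)·t_k = -k/(2*k + 8).
Check: Δs_k = -2/(k**2 + 9*k + 20). ✓

s_k = -k/(2*k + 8)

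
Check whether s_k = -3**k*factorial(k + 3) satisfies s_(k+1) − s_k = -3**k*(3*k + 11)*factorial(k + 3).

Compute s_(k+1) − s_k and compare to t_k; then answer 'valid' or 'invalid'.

s_(k+1) = -3**(k + 1)*factorial(k + 4)
s_(k+1) − s_k = -3**k*(3*k + 11)*factorial(k + 3)
(s_(k+1) − s_k) − t_k = 0

Valid: the claim telescopes to t_k.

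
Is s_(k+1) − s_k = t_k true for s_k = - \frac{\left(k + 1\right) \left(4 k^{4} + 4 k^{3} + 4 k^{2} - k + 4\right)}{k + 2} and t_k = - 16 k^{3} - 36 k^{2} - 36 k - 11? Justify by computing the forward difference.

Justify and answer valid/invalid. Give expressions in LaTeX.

s_(k+1) = (-4*k**5 - 28*k**4 - 80*k**3 - 115*k**2 - 85*k - 30)/(k + 3)
s_(k+1) − s_k = (-16*k**5 - 104*k**4 - 248*k**3 - 303*k**2 - 187*k - 48)/(k**2 + 5*k + 6)
(s_(k+1) − s_k) − t_k = 2*(6*k**4 + 32*k**3 + 52*k**2 + 42*k + 9)/(k**2 + 5*k + 6)

Invalid: residual \frac{2 \left(6 k^{4} + 32 k^{3} + 52 k^{2} + 42 k + 9\right)}{k^{2} + 5 k + 6} ≠ 0.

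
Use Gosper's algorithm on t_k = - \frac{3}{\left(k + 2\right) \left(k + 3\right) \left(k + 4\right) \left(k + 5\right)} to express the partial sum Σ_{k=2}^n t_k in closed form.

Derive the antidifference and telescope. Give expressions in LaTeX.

Step 1: r(k) = (k + 2)/(k + 6).
Gosper form: A/B · C(k+1)/C(k) with A=k + 2, B=k + 6, C=1.
Solve (k + 2)·f(k+1) − (k + 5)·f(k) = 1.
d = 3 from the (1,1,0) case.
A polynomial solution: f(k) = k*(k**2 + 9*k + 26)/72.
Certificate R = B(k−1)f/C = k*(k + 5)*(k**2 + 9*k + 26)/72 gives s_k = k*(-k**2 - 9*k - 26)/(24*(k + 2)*(k + 3)*(k + 4)).
s_(k+1) − s_k = -3/(k**4 + 14*k**3 + 71*k**2 + 154*k + 120) = t_k.
Σ_(k=2)^n t_k = s_(n+1) − s_(2) = ((-n**3 - 12*n**2 - 47*n - 36)/(24*(n**3 + 12*n**2 + 47*n + 60))) − (-1/30), i.e. (-n**3 - 12*n**2 - 47*n + 60)/(120*(n**3 + 12*n**2 + 47*n + 60)).

S(n) = \frac{- n^{3} - 12 n^{2} - 47 n + 60}{120 \left(n^{3} + 12 n^{2} + 47 n + 60\right)}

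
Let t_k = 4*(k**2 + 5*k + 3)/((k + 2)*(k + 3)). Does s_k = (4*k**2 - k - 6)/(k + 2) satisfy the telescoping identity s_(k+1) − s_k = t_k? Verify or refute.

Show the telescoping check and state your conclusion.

Valid: the claim telescopes to t_k.

s_(k+1) = (-k + 4*(k + 1)**2 - 7)/(k + 3)
s_(k+1) − s_k = 4*(k**2 + 5*k + 3)/(k**2 + 5*k + 6)
(s_(k+1) − s_k) − t_k = 0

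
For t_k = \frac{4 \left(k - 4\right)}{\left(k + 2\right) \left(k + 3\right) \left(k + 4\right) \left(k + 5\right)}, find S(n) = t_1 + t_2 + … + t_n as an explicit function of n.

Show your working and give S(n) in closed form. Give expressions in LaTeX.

Ratio r(k) = (k - 3)*(k + 2)/((k - 4)*(k + 6)).
A = k + 2, B = k + 6, C = k - 4.
f must satisfy (k + 2)·f(k+1) − (k + 5)·f(k) = k - 4.
Bound: deg f ≤ 3.
Match coefficients ⇒ f(k) = -k*(k**2 + 9*k + 38)/24.
R(k) = B(k−1)·f(k)/C(k) = -k*(k + 5)*(k**2 + 9*k + 38)/(24*(k - 4)); s_k = R·t_k = k*(-k**2 - 9*k - 38)/(6*(k + 2)*(k + 3)*(k + 4)).
Check: Δs_k = 4*(k - 4)/(k**4 + 14*k**3 + 71*k**2 + 154*k + 120). ✓
Evaluate: s_(n+1) = (-n**3 - 12*n**2 - 59*n - 48)/(6*(n**3 + 12*n**2 + 47*n + 60)); subtract s_(1) = -2/15 ⇒ S(n) = n*(-n**2 - 12*n - 107)/(30*(n**3 + 12*n**2 + 47*n + 60)).

S(n) = \frac{n \left(- n^{2} - 12 n - 107\right)}{30 \left(n^{3} + 12 n^{2} + 47 n + 60\right)}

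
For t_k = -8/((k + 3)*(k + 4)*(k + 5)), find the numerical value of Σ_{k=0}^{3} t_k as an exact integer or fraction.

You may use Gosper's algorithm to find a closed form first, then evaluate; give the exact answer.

Ratio r(k) = (k + 3)/(k + 6).
Gosper form: A/B · C(k+1)/C(k) with A=k + 3, B=k + 6, C=1.
Key eq: (k + 3)·f(k+1) = (k + 5)·f(k) + (1).
Degrees (1,1,0) ⇒ d ≤ 2.
A polynomial solution: f(k) = k*(k + 7)/24.
Certificate R = B(k−1)f/C = k*(k + 5)*(k + 7)/24 gives s_k = k*(-k - 7)/(3*(k + 3)*(k + 4)).
Verify: -8/(k**3 + 12*k**2 + 47*k + 60) matches t_k.
Sum = s_(4) − s_(0); s_(4) = -11/42, s_(0) = 0 ⇒ -11/42.

Σ = -11/42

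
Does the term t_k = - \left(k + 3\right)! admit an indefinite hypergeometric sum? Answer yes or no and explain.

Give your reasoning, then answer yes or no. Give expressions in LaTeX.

Step 1: r(k) = k + 4.
Gosper form: A/B · C(k+1)/C(k) with A=k + 4, B=1, C=1.
Key eq: (k + 4)·f(k+1) = (1)·f(k) + (1).
Degrees (1,0,0) ⇒ d ≤ -1.
Negative degree bound (-1): no f exists, t_k not Gosper-summable.

No — negative degree bound, so no certificate f.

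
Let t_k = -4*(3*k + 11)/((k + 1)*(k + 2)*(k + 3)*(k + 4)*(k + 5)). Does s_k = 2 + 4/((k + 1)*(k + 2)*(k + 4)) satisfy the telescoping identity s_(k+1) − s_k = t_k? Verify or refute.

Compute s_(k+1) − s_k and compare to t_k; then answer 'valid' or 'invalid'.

s_(k+1) = 2 + 4/((k + 2)*(k + 3)*(k + 5))
s_(k+1) − s_k = 4*(-3*k - 11)/(k**5 + 15*k**4 + 85*k**3 + 225*k**2 + 274*k + 120)
(s_(k+1) − s_k) − t_k = 0

valid; difference matches t_k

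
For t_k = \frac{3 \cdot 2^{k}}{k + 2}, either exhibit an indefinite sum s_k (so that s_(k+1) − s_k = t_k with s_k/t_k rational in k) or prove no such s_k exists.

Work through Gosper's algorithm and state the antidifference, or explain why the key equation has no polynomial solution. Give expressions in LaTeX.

r(k) = 2*(k + 2)/(k + 3) after simplifying.
Normal form (A,B,C) = (2*k + 4, k + 3, 1).
Need (2*k + 4)·f(k+1) − (k + 2)·f(k) = 1.
Bound: deg f ≤ -1.
deg f ≤ -1 is impossible — no certificate.

none (Gosper's algorithm certifies no s_k)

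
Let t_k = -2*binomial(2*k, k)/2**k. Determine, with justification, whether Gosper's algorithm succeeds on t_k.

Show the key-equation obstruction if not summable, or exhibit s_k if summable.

Ratio r(k) = (2*k + 1)/(k + 1).
Normal form (A,B,C) = (2*k + 1, k + 1, 1).
Solve (2*k + 1)·f(k+1) − (k)·f(k) = 1.
From deg A=1, deg B=1, deg C=0: d=-1.
Negative degree bound (-1): no f exists, t_k not Gosper-summable.

No — negative degree bound, so no certificate f.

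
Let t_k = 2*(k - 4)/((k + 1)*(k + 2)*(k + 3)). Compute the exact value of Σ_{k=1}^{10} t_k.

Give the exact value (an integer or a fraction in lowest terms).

Σ = -15/52

t_(k+1)/t_k = (k - 3)*(k + 1)/((k - 4)*(k + 4)).
Factor: A=k + 1; B=k + 4; C=k - 4.
Solve (k + 1)·f(k+1) − (k + 3)·f(k) = k - 4.
Bound: deg f ≤ 2.
Match coefficients ⇒ f(k) = -k*(3*k + 13)/4.
So s_k = (B(k−1)f/C)·t_k = (-k*(k + 3)*(3*k + 13)/(4*(k - 4)))·t_k = k*(-3*k - 13)/(2*(k + 1)*(k + 2)).
Check: Δs_k = 2*(k - 4)/(k**3 + 6*k**2 + 11*k + 6). ✓
Σ_(k=1)^(10) t_k = s_(11) − s_(1) = -253/156 − (-4/3) = -15/52.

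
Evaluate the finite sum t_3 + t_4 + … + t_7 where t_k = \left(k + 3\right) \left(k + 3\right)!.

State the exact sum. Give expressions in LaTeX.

Step 1: r(k) = (k + 4)**2/(k + 3).
So A=k + 4 and B=1, with C=k + 3.
Need (k + 4)·f(k+1) − (1)·f(k) = k + 3.
Degrees (1,0,1) ⇒ d ≤ 0.
Match coefficients ⇒ f(k) = 1.
R(k) = B(k−1)·f(k)/C(k) = 1/(k + 3); s_k = R·t_k = factorial(k + 3).
Check: Δs_k = (k + 3)*factorial(k + 3). ✓
Evaluate s at k=8 and k=3: 39916800 and 720; difference 39916080.

Σ = 39916080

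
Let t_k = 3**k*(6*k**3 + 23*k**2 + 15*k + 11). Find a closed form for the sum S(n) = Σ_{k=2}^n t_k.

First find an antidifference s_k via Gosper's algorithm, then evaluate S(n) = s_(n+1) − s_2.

Step 1: r(k) = 3*(6*k**3 + 41*k**2 + 79*k + 55)/(6*k**3 + 23*k**2 + 15*k + 11).
Factor: A=3; B=1; C=k**3 + 23*k**2/6 + 5*k/2 + 11/6.
f must satisfy (3)·f(k+1) − (1)·f(k) = k**3 + 23*k**2/6 + 5*k/2 + 11/6.
d = 3 from the (0,0,3) case.
Match coefficients ⇒ f(k) = (3*k**3 - 2*k**2 + 4)/6.
Get s_k = R·t_k = 3**k*(3*k**3 - 2*k**2 + 4) with R(k) = B(k−1)f(k)/C(k) = (3*k**3 - 2*k**2 + 4)/(6*k**3 + 23*k**2 + 15*k + 11).
Check: Δs_k = 3**k*(6*k**3 + 23*k**2 + 15*k + 11). ✓
s_(n+1) = 3**(n + 1)*(3*n**3 + 7*n**2 + 5*n + 5) and s_(2) = 180, so S(n) = 9*3**n*n**3 + 21*3**n*n**2 + 15*3**n*n + 15*3**n - 180.

S(n) = 9*3**n*n**3 + 21*3**n*n**2 + 15*3**n*n + 15*3**n - 180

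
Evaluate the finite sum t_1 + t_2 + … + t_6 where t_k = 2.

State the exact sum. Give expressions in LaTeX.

r(k) = 1 after simplifying.
Normal form (A,B,C) = (1, 1, 1).
Set up (1)·f(k+1) − (1)·f(k) − (1) = 0.
deg f ≤ 1 (via 0,0,0).
Solving with deg f ≤ 1: f(k) = k.
Get s_k = R·t_k = 2*k with R(k) = B(k−1)f(k)/C(k) = k.
Verify: 2 matches t_k.
Telescoping: Σ = s_(7) − s_(1) = 14 − (2) = 12.

Σ = 12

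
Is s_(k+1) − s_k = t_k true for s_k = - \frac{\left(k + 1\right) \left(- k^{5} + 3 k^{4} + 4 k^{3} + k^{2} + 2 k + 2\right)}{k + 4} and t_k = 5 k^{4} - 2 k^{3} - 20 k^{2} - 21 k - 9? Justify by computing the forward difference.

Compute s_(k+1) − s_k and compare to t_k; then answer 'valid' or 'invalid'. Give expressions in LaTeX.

Invalid: residual \frac{3 \left(- 4 k^{5} - 21 k^{4} + 24 k^{3} + 100 k^{2} + 91 k + 34\right)}{k^{2} + 9 k + 20} ≠ 0.

s_(k+1) = (k**6 + 4*k**5 - 2*k**4 - 33*k**3 - 65*k**2 - 57*k - 22)/(k + 5)
s_(k+1) − s_k = (5*k**6 + 31*k**5 - k**4 - 169*k**3 - 298*k**2 - 228*k - 78)/(k**2 + 9*k + 20)
(s_(k+1) − s_k) − t_k = 3*(-4*k**5 - 21*k**4 + 24*k**3 + 100*k**2 + 91*k + 34)/(k**2 + 9*k + 20)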